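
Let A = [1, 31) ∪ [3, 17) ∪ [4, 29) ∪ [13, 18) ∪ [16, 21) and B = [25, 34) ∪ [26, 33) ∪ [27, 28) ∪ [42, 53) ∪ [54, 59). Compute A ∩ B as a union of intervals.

First set merges to [1, 31).
Second set merges to [25, 34), [42, 53), [54, 59).
[1, 31) ∩ B → [25, 31).

[25, 31)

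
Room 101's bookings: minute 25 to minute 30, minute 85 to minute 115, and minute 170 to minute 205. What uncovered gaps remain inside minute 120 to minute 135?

minute 120 to minute 135

Covered (merged): minute 25 to minute 30, minute 85 to minute 115, minute 170 to minute 205.
Complement within minute 120 to minute 135: minute 120 to minute 135.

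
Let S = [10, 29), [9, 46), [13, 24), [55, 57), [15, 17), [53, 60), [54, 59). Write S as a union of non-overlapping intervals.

[9, 46) ∪ [53, 60)

Sort by start: [9, 46), [10, 29), [13, 24), [15, 17), [53, 60), [54, 59), [55, 57).
[10, 29) overlaps/touches [9, 46) → extend to [9, 46).
[13, 24) overlaps/touches [9, 46) → extend to [9, 46).
[15, 17) overlaps/touches [9, 46) → extend to [9, 46).
[53, 60) is disjoint → start new block.
[54, 59) overlaps/touches [53, 60) → extend to [53, 60).
[55, 57) overlaps/touches [53, 60) → extend to [53, 60).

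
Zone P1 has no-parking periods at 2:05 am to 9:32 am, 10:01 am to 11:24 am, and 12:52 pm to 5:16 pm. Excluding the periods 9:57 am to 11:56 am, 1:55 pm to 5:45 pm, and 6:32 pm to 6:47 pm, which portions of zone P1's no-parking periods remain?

2:05 am-9:32 am, 12:52 pm-1:55 pm

2:05 am-9:32 am is untouched.
10:01 am-11:24 am lies entirely inside B → drops out.
12:52 pm-5:16 pm with B removed leaves 12:52 pm-1:55 pm.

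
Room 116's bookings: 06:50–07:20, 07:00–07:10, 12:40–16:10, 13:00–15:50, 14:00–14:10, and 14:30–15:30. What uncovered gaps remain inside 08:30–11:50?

The merged coverage is 06:50–07:20, 12:40–16:10.
Complement within 08:30–11:50: 08:30–11:50.

08:30–11:50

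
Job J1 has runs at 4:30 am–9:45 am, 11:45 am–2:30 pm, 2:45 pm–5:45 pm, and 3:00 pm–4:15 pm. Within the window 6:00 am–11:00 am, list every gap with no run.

9:45 am-11:00 am

Covered (merged): 4:30 am-9:45 am, 11:45 am-2:30 pm, 2:45 pm-5:45 pm.
Gaps within 6:00 am-11:00 am: 9:45 am-11:00 am.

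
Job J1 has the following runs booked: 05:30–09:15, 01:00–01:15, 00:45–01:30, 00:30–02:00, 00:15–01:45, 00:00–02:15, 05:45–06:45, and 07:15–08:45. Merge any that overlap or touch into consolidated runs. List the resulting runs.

Sort by start: 00:00-02:15, 00:15-01:45, 00:30-02:00, 00:45-01:30, 01:00-01:15, 05:30-09:15, 05:45-06:45, 07:15-08:45.
00:15-01:45 overlaps/touches 00:00-02:15 → extend to 00:00-02:15.
00:30-02:00 overlaps/touches 00:00-02:15 → extend to 00:00-02:15.
00:45-01:30 overlaps/touches 00:00-02:15 → extend to 00:00-02:15.
01:00-01:15 overlaps/touches 00:00-02:15 → extend to 00:00-02:15.
05:30-09:15 is disjoint → start new block.
05:45-06:45 overlaps/touches 05:30-09:15 → extend to 05:30-09:15.
07:15-08:45 overlaps/touches 05:30-09:15 → extend to 05:30-09:15.

00:00-02:15, 05:30-09:15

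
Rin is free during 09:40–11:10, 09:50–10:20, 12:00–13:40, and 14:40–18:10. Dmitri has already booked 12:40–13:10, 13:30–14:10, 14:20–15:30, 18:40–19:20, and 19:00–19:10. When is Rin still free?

A, merged: 09:40-11:10, 12:00-13:40, 14:40-18:10.
B, merged: 12:40-13:10, 13:30-14:10, 14:20-15:30, 18:40-19:20.
09:40-11:10 is untouched.
12:00-13:40 with B removed leaves 12:00-12:40, 13:10-13:30.
14:40-18:10 with B removed leaves 15:30-18:10.

09:40-11:10, 12:00-12:40, 13:10-13:30, 15:30-18:10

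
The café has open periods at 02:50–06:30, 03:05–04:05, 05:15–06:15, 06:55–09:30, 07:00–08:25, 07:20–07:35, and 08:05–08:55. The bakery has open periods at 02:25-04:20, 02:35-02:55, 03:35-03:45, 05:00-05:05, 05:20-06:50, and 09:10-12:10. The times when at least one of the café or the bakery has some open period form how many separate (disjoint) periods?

2

Merge the first list: 02:50–06:30, 06:55–09:30.
Merge the second list: 02:25–04:20, 05:00–05:05, 05:20–06:50, 09:10–12:10.
A ∪ B = 02:25–06:50, 06:55–12:10.
That is 2 disjoint pieces.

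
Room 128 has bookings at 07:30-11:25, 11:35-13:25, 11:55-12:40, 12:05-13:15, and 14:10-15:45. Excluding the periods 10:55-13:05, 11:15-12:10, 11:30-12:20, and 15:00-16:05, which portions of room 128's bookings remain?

Merge the first list: 07:30–11:25, 11:35–13:25, 14:10–15:45.
Merge the second list: 10:55–13:05, 15:00–16:05.
07:30–11:25 minus B → 07:30–10:55.
11:35–13:25 minus B → 13:05–13:25.
14:10–15:45 minus B → 14:10–15:00.

07:30–10:55, 13:05–13:25, 14:10–15:00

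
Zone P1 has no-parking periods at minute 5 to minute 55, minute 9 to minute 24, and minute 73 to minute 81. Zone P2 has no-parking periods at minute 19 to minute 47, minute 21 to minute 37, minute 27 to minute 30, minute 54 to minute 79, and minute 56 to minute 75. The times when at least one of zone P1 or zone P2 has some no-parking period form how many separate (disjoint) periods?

A, merged: minute 5 to minute 55, minute 73 to minute 81.
B, merged: minute 19 to minute 47, minute 54 to minute 79.
A ∪ B = minute 5 to minute 81.
That is 1 disjoint piece.

1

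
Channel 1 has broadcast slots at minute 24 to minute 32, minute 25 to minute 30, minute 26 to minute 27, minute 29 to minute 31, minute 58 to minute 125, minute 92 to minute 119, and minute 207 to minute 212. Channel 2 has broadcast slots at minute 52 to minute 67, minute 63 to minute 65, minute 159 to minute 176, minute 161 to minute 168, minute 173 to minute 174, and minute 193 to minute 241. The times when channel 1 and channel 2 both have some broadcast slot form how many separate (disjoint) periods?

Merge the first list: minute 24 to minute 32, minute 58 to minute 125, minute 207 to minute 212.
Merge the second list: minute 52 to minute 67, minute 159 to minute 176, minute 193 to minute 241.
A ∩ B = minute 58 to minute 67, minute 207 to minute 212.
That is 2 disjoint pieces.

2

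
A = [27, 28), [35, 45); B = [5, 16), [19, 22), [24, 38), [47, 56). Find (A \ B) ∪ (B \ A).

[5, 16) ∪ [19, 22) ∪ [24, 27) ∪ [28, 35) ∪ [38, 45) ∪ [47, 56)

A but not B: [38, 45).
B but not A: [5, 16), [19, 22), [24, 27), [28, 35), [47, 56).
Combining gives A △ B.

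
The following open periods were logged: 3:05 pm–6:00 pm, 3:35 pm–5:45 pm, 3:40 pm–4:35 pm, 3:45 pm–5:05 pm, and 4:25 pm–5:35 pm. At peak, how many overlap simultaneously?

Sweep endpoints in order; track running count of active intervals.
Peak of 5 reached at 4:25 pm.

5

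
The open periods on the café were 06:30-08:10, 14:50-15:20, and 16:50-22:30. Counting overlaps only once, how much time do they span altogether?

Merged: 06:30–08:10, 14:50–15:20, 16:50–22:30.
Lengths: 1 h 40 min + 30 min + 5 h 40 min = 7 h 50 min.

7 h 50 min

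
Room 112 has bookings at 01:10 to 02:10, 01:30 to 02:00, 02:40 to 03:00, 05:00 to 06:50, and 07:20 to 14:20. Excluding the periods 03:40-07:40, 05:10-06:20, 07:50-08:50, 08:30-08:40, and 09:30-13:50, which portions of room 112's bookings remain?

A, merged: 01:10-02:10, 02:40-03:00, 05:00-06:50, 07:20-14:20.
B, merged: 03:40-07:40, 07:50-08:50, 09:30-13:50.
01:10-02:10 is untouched.
02:40-03:00 is untouched.
05:00-06:50 lies entirely inside B → drops out.
07:20-14:20 with B removed leaves 07:40-07:50, 08:50-09:30, 13:50-14:20.

01:10-02:10, 02:40-03:00, 07:40-07:50, 08:50-09:30, 13:50-14:20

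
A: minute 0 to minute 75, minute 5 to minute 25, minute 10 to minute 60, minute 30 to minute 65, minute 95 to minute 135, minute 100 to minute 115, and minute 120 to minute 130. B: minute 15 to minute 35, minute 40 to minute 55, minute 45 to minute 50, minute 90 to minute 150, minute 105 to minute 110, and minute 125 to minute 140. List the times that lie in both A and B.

Merge the first list: minute 0 to minute 75, minute 95 to minute 135.
Merge the second list: minute 15 to minute 35, minute 40 to minute 55, minute 90 to minute 150.
minute 0 to minute 75 meets the second set on minute 15 to minute 35, minute 40 to minute 55.
minute 95 to minute 135 meets the second set on minute 95 to minute 135.

minute 15 to minute 35, minute 40 to minute 55, minute 95 to minute 135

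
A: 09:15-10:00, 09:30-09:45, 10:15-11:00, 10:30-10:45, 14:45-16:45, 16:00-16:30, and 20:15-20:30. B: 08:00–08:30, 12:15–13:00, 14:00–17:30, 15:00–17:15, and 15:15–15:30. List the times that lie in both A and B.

14:45–16:45

Merge the first list: 09:15–10:00, 10:15–11:00, 14:45–16:45, 20:15–20:30.
Merge the second list: 08:00–08:30, 12:15–13:00, 14:00–17:30.
09:15–10:00: no overlap with the second set.
10:15–11:00: no overlap with the second set.
14:45–16:45 meets the second set on 14:45–16:45.
20:15–20:30: no overlap with the second set.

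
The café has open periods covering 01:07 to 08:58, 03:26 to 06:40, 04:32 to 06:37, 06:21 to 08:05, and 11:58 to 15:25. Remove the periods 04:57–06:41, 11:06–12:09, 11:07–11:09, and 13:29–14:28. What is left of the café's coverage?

First set merges to 01:07–08:58, 11:58–15:25.
Second set merges to 04:57–06:41, 11:06–12:09, 13:29–14:28.
01:07–08:58 \ B = 01:07–04:57, 06:41–08:58.
11:58–15:25 \ B = 12:09–13:29, 14:28–15:25.

01:07–04:57, 06:41–08:58, 12:09–13:29, 14:28–15:25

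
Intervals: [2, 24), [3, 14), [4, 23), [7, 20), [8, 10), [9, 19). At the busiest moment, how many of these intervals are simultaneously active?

Sweep endpoints in order; track running count of active intervals.
Peak of 6 reached at 9.

6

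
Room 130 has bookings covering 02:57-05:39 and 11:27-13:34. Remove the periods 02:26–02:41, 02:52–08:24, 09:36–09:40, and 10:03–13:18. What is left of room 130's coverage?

13:18-13:34

02:57-05:39 lies entirely inside B → drops out.
11:27-13:34 with B removed leaves 13:18-13:34.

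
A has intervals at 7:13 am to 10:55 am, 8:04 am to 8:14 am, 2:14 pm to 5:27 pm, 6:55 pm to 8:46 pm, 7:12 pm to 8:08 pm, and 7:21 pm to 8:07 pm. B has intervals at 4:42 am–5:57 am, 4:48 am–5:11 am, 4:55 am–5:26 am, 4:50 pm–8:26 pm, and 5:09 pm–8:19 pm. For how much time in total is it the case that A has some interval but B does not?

A, merged: 7:13 am–10:55 am, 2:14 pm–5:27 pm, 6:55 pm–8:46 pm.
B, merged: 4:42 am–5:57 am, 4:50 pm–8:26 pm.
A \ B = 7:13 am–10:55 am, 2:14 pm–4:50 pm, 8:26 pm–8:46 pm.
Total: 3 h 42 min + 2 h 36 min + 20 min = 6 h 38 min.

6 h 38 min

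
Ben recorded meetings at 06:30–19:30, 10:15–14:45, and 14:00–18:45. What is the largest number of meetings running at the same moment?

3

At 14:00, 3 of the intervals are simultaneously active.
No point has more.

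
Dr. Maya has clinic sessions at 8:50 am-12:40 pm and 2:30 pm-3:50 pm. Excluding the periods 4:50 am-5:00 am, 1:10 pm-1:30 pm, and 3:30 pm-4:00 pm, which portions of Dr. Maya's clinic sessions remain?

8:50 am-12:40 pm: nothing removed.
2:30 pm-3:50 pm \ B = 2:30 pm-3:30 pm.

8:50 am-12:40 pm, 2:30 pm-3:30 pm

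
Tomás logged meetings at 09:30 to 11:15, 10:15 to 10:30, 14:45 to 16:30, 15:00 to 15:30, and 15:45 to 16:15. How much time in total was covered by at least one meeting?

Merged: 09:30–11:15, 14:45–16:30.
Lengths: 1 h 45 min + 1 h 45 min = 3 h 30 min.

3 h 30 min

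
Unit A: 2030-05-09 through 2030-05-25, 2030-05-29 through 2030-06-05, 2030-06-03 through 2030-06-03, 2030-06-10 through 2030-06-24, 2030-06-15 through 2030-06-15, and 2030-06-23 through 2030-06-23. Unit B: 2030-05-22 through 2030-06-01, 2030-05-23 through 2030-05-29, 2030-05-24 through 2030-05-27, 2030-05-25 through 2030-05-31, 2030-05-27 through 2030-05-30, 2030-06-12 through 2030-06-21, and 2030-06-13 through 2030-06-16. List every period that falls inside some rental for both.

First set merges to 2030-05-09 through 2030-05-25, 2030-05-29 through 2030-06-05, 2030-06-10 through 2030-06-24.
Second set merges to 2030-05-22 through 2030-06-01, 2030-06-12 through 2030-06-21.
2030-05-09 through 2030-05-25 ∩ B → 2030-05-22 through 2030-05-25.
2030-05-29 through 2030-06-05 ∩ B → 2030-05-29 through 2030-06-01.
2030-06-10 through 2030-06-24 ∩ B → 2030-06-12 through 2030-06-21.

2030-05-22 through 2030-05-25, 2030-05-29 through 2030-06-01, 2030-06-12 through 2030-06-21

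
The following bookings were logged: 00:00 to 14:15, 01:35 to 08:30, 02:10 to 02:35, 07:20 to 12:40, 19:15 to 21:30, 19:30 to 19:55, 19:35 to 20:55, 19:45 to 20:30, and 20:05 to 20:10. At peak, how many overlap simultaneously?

4

At 19:45, 4 of the intervals are simultaneously active.
No point has more.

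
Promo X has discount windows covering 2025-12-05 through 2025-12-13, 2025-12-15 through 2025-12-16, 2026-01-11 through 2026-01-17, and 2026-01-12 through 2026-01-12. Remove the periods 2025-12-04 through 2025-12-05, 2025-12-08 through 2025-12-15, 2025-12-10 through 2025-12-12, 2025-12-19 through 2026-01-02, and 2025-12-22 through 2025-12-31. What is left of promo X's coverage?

2025-12-06 through 2025-12-07, 2025-12-16 through 2025-12-16, 2026-01-11 through 2026-01-17

Merge the first list: 2025-12-05 through 2025-12-13, 2025-12-15 through 2025-12-16, 2026-01-11 through 2026-01-17.
Merge the second list: 2025-12-04 through 2025-12-05, 2025-12-08 through 2025-12-15, 2025-12-19 through 2026-01-02.
2025-12-05 through 2025-12-13 with B removed leaves 2025-12-06 through 2025-12-07.
2025-12-15 through 2025-12-16 with B removed leaves 2025-12-16 through 2025-12-16.
2026-01-11 through 2026-01-17 is untouched.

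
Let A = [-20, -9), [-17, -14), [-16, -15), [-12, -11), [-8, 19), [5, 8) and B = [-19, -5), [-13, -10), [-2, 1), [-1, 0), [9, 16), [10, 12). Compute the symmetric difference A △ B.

[-20, -19) ∪ [-9, -8) ∪ [-5, -2) ∪ [1, 9) ∪ [16, 19)

A, merged: [-20, -9), [-8, 19).
B, merged: [-19, -5), [-2, 1), [9, 16).
A \ B = [-20, -19), [-5, -2), [1, 9), [16, 19).
B \ A = [-9, -8).
Union of the two gives the symmetric difference.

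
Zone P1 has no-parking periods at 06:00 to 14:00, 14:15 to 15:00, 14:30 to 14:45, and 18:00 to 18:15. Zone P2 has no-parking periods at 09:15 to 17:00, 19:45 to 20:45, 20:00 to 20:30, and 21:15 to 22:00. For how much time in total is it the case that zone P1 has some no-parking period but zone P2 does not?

3 h 30 min

A, merged: 06:00–14:00, 14:15–15:00, 18:00–18:15.
B, merged: 09:15–17:00, 19:45–20:45, 21:15–22:00.
A \ B = 06:00–09:15, 18:00–18:15.
Total: 3 h 15 min + 15 min = 3 h 30 min.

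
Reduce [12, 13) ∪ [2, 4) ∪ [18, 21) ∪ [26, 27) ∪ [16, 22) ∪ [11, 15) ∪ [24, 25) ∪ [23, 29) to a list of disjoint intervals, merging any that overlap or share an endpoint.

[2, 4) ∪ [11, 15) ∪ [16, 22) ∪ [23, 29)

Sort by start: [2, 4), [11, 15), [12, 13), [16, 22), [18, 21), [23, 29), [24, 25), [26, 27).
[11, 15) is disjoint → start new block.
[12, 13) overlaps/touches [11, 15) → extend to [11, 15).
[16, 22) is disjoint → start new block.
[18, 21) overlaps/touches [16, 22) → extend to [16, 22).
[23, 29) is disjoint → start new block.
[24, 25) overlaps/touches [23, 29) → extend to [23, 29).
[26, 27) overlaps/touches [23, 29) → extend to [23, 29).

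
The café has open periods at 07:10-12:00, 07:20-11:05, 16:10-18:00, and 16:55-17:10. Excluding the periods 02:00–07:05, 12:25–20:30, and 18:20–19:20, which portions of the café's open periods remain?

Merge the first list: 07:10-12:00, 16:10-18:00.
Merge the second list: 02:00-07:05, 12:25-20:30.
07:10-12:00 is untouched.
16:10-18:00 lies entirely inside B → drops out.

07:10-12:00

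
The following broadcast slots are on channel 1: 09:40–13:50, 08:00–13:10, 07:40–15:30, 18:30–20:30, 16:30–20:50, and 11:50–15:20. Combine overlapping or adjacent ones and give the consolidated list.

Sort by start: 07:40–15:30, 08:00–13:10, 09:40–13:50, 11:50–15:20, 16:30–20:50, 18:30–20:30.
08:00–13:10 overlaps/touches 07:40–15:30 → extend to 07:40–15:30.
09:40–13:50 overlaps/touches 07:40–15:30 → extend to 07:40–15:30.
11:50–15:20 overlaps/touches 07:40–15:30 → extend to 07:40–15:30.
16:30–20:50 is disjoint → start new block.
18:30–20:30 overlaps/touches 16:30–20:50 → extend to 16:30–20:50.

07:40–15:30, 16:30–20:50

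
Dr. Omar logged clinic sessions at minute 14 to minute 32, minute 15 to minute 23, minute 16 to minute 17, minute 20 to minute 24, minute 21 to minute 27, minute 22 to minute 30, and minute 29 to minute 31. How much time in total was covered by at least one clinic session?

Merged: minute 14 to minute 32.
Length: 18 minutes.

18 minutes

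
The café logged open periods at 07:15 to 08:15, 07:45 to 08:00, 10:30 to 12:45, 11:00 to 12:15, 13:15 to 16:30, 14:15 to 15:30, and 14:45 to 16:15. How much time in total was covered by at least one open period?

6 h 30 min

Merged: 07:15–08:15, 10:30–12:45, 13:15–16:30.
Lengths: 1 h + 2 h 15 min + 3 h 15 min = 6 h 30 min.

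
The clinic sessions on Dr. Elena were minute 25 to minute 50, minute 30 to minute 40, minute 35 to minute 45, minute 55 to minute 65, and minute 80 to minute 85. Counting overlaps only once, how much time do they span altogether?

40 minutes

Merged: minute 25 to minute 50, minute 55 to minute 65, minute 80 to minute 85.
Lengths: 25 minutes + 10 minutes + 5 minutes = 40 minutes.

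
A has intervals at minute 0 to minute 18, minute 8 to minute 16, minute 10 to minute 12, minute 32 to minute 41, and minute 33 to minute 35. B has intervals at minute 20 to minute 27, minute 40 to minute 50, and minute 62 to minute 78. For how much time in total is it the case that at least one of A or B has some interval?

59 minutes

First set merges to minute 0 to minute 18, minute 32 to minute 41.
A ∪ B = minute 0 to minute 18, minute 20 to minute 27, minute 32 to minute 50, minute 62 to minute 78.
Total: 18 minutes + 7 minutes + 18 minutes + 16 minutes = 59 minutes.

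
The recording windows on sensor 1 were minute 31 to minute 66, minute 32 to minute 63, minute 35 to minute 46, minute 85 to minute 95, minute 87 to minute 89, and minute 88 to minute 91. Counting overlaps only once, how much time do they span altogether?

45 minutes

Merged: minute 31 to minute 66, minute 85 to minute 95.
Lengths: 35 minutes + 10 minutes = 45 minutes.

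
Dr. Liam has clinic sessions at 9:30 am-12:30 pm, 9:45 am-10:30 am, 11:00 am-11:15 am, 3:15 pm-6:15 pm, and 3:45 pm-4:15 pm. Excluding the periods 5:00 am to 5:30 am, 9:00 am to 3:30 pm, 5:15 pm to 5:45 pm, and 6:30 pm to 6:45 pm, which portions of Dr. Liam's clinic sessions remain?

A, merged: 9:30 am–12:30 pm, 3:15 pm–6:15 pm.
9:30 am–12:30 pm lies entirely inside B → drops out.
3:15 pm–6:15 pm with B removed leaves 3:30 pm–5:15 pm, 5:45 pm–6:15 pm.

3:30 pm–5:15 pm, 5:45 pm–6:15 pm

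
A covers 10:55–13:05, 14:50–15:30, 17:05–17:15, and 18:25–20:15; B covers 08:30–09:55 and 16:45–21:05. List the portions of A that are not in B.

10:55–13:05, 14:50–15:30

10:55–13:05: no B overlap → unchanged.
14:50–15:30: no B overlap → unchanged.
17:05–17:15: fully covered by B → removed.
18:25–20:15: fully covered by B → removed.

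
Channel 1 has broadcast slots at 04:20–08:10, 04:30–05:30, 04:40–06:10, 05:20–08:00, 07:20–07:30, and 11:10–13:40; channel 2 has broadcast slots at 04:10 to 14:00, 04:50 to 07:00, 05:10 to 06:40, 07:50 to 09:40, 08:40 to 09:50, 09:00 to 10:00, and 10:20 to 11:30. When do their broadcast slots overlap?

First set merges to 04:20-08:10, 11:10-13:40.
Second set merges to 04:10-14:00.
04:20-08:10 meets the second set on 04:20-08:10.
11:10-13:40 meets the second set on 11:10-13:40.

04:20-08:10, 11:10-13:40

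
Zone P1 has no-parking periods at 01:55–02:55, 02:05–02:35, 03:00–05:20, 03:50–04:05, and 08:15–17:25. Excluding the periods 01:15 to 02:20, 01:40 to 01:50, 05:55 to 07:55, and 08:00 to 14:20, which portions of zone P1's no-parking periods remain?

02:20–02:55, 03:00–05:20, 14:20–17:25

First set merges to 01:55–02:55, 03:00–05:20, 08:15–17:25.
Second set merges to 01:15–02:20, 05:55–07:55, 08:00–14:20.
01:55–02:55 minus B → 02:20–02:55.
03:00–05:20: no B overlap → unchanged.
08:15–17:25 minus B → 14:20–17:25.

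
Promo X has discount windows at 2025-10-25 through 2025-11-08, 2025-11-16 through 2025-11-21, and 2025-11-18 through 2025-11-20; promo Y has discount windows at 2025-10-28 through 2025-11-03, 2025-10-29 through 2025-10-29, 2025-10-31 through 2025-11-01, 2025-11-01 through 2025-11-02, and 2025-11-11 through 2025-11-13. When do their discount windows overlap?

2025-10-28 through 2025-11-03

First set merges to 2025-10-25 through 2025-11-08, 2025-11-16 through 2025-11-21.
Second set merges to 2025-10-28 through 2025-11-03, 2025-11-11 through 2025-11-13.
2025-10-25 through 2025-11-08 ∩ B → 2025-10-28 through 2025-11-03.
2025-11-16 through 2025-11-21 meets no B interval.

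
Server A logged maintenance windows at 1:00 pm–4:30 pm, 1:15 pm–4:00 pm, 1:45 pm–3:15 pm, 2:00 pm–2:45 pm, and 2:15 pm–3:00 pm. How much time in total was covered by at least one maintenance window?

Merged: 1:00 pm-4:30 pm.
Length: 3 h 30 min.

3 h 30 min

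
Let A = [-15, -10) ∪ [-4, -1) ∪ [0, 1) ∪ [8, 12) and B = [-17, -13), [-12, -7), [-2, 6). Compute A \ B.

[-13, -12) ∪ [-4, -2) ∪ [8, 12)

[-15, -10) with B removed leaves [-13, -12).
[-4, -1) with B removed leaves [-4, -2).
[0, 1) lies entirely inside B → drops out.
[8, 12) is untouched.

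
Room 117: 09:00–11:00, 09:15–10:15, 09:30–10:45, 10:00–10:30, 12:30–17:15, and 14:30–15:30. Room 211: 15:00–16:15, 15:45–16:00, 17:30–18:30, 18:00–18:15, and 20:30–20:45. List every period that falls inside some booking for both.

First set merges to 09:00–11:00, 12:30–17:15.
Second set merges to 15:00–16:15, 17:30–18:30, 20:30–20:45.
09:00–11:00 falls entirely outside B.
12:30–17:15 overlaps B on 15:00–16:15.

15:00–16:15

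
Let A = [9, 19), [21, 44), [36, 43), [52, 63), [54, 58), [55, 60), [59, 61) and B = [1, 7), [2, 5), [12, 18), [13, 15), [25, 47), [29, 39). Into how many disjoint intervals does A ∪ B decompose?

4

First set merges to [9, 19), [21, 44), [52, 63).
Second set merges to [1, 7), [12, 18), [25, 47).
A ∪ B = [1, 7), [9, 19), [21, 47), [52, 63).
That is 4 disjoint pieces.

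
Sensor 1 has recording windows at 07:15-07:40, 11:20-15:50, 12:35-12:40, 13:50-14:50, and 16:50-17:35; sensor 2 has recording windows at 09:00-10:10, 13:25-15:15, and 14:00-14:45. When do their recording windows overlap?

First set merges to 07:15–07:40, 11:20–15:50, 16:50–17:35.
Second set merges to 09:00–10:10, 13:25–15:15.
07:15–07:40 falls entirely outside B.
11:20–15:50 overlaps B on 13:25–15:15.
16:50–17:35 falls entirely outside B.

13:25–15:15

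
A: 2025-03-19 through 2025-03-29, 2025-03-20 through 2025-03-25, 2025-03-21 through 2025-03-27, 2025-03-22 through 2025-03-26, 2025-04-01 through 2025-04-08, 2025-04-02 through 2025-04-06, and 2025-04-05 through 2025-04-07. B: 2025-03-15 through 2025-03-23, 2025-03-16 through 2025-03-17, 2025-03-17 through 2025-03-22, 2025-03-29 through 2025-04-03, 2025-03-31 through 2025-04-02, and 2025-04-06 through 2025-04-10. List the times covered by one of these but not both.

Merge the first list: 2025-03-19 through 2025-03-29, 2025-04-01 through 2025-04-08.
Merge the second list: 2025-03-15 through 2025-03-23, 2025-03-29 through 2025-04-03, 2025-04-06 through 2025-04-10.
A but not B: 2025-03-24 through 2025-03-28, 2025-04-04 through 2025-04-05.
B but not A: 2025-03-15 through 2025-03-18, 2025-03-30 through 2025-03-31, 2025-04-09 through 2025-04-10.
Combining gives A △ B.

2025-03-15 through 2025-03-18, 2025-03-24 through 2025-03-28, 2025-03-30 through 2025-03-31, 2025-04-04 through 2025-04-05, 2025-04-09 through 2025-04-10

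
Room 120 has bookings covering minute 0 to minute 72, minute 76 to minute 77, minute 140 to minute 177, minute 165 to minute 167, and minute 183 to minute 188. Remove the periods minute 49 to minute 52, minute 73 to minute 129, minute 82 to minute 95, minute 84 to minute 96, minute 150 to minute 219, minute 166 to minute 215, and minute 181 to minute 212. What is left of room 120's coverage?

minute 0 to minute 49, minute 52 to minute 72, minute 140 to minute 150

A, merged: minute 0 to minute 72, minute 76 to minute 77, minute 140 to minute 177, minute 183 to minute 188.
B, merged: minute 49 to minute 52, minute 73 to minute 129, minute 150 to minute 219.
minute 0 to minute 72 \ B = minute 0 to minute 49, minute 52 to minute 72.
minute 76 to minute 77: entirely removed.
minute 140 to minute 177 \ B = minute 140 to minute 150.
minute 183 to minute 188: entirely removed.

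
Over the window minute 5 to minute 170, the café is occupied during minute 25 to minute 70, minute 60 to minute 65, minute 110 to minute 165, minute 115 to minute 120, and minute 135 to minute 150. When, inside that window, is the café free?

The merged coverage is minute 25 to minute 70, minute 110 to minute 165.
Gaps within minute 5 to minute 170: minute 5 to minute 25, minute 70 to minute 110, minute 165 to minute 170.

minute 5 to minute 25, minute 70 to minute 110, minute 165 to minute 170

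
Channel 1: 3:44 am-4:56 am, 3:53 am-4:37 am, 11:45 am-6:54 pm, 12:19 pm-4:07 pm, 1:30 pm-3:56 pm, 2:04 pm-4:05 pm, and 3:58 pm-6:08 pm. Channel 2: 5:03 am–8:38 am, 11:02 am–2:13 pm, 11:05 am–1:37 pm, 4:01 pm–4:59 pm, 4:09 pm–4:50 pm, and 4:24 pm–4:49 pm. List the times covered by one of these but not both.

A, merged: 3:44 am–4:56 am, 11:45 am–6:54 pm.
B, merged: 5:03 am–8:38 am, 11:02 am–2:13 pm, 4:01 pm–4:59 pm.
Only in the first: 3:44 am–4:56 am, 2:13 pm–4:01 pm, 4:59 pm–6:54 pm.
Only in the second: 5:03 am–8:38 am, 11:02 am–11:45 am.
Together these are the periods covered by exactly one.

3:44 am–4:56 am, 5:03 am–8:38 am, 11:02 am–11:45 am, 2:13 pm–4:01 pm, 4:59 pm–6:54 pm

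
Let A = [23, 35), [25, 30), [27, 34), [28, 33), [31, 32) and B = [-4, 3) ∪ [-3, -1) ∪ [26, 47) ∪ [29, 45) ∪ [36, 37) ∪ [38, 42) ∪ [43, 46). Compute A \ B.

First set merges to [23, 35).
Second set merges to [-4, 3), [26, 47).
[23, 35) \ B = [23, 26).

[23, 26)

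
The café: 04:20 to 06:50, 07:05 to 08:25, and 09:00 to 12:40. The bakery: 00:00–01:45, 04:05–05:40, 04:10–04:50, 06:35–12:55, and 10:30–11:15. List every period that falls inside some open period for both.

Merge the second list: 00:00-01:45, 04:05-05:40, 06:35-12:55.
04:20-06:50 meets the second set on 04:20-05:40, 06:35-06:50.
07:05-08:25 meets the second set on 07:05-08:25.
09:00-12:40 meets the second set on 09:00-12:40.

04:20-05:40, 06:35-06:50, 07:05-08:25, 09:00-12:40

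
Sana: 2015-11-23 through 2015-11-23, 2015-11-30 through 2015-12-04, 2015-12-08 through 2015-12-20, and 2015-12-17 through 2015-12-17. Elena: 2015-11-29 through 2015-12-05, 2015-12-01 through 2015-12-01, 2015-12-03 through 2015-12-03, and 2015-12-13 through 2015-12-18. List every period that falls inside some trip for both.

A, merged: 2015-11-23 through 2015-11-23, 2015-11-30 through 2015-12-04, 2015-12-08 through 2015-12-20.
B, merged: 2015-11-29 through 2015-12-05, 2015-12-13 through 2015-12-18.
2015-11-23 through 2015-11-23 falls entirely outside B.
2015-11-30 through 2015-12-04 overlaps B on 2015-11-30 through 2015-12-04.
2015-12-08 through 2015-12-20 overlaps B on 2015-12-13 through 2015-12-18.

2015-11-30 through 2015-12-04, 2015-12-13 through 2015-12-18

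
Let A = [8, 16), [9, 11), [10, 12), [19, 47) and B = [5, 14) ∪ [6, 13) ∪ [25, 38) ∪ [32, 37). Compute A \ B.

[14, 16) ∪ [19, 25) ∪ [38, 47)

First set merges to [8, 16), [19, 47).
Second set merges to [5, 14), [25, 38).
[8, 16) minus B → [14, 16).
[19, 47) minus B → [19, 25), [38, 47).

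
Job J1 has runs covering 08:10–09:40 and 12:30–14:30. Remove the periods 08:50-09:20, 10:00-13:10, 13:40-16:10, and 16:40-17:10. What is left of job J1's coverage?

08:10–09:40 with B removed leaves 08:10–08:50, 09:20–09:40.
12:30–14:30 with B removed leaves 13:10–13:40.

08:10–08:50, 09:20–09:40, 13:10–13:40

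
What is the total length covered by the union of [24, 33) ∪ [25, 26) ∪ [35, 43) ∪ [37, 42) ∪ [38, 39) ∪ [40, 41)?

Merged: [24, 33), [35, 43).
Lengths: 9 + 8 = 17.

17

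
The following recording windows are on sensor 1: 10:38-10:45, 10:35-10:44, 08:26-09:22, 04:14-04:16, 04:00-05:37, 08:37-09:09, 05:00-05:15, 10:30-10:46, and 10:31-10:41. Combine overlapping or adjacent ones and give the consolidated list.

Sort by start: 04:00-05:37, 04:14-04:16, 05:00-05:15, 08:26-09:22, 08:37-09:09, 10:30-10:46, 10:31-10:41, 10:35-10:44, 10:38-10:45.
04:14-04:16 overlaps/touches 04:00-05:37 → extend to 04:00-05:37.
05:00-05:15 overlaps/touches 04:00-05:37 → extend to 04:00-05:37.
08:26-09:22 is disjoint → start new block.
08:37-09:09 overlaps/touches 08:26-09:22 → extend to 08:26-09:22.
10:30-10:46 is disjoint → start new block.
10:31-10:41 overlaps/touches 10:30-10:46 → extend to 10:30-10:46.
10:35-10:44 overlaps/touches 10:30-10:46 → extend to 10:30-10:46.
10:38-10:45 overlaps/touches 10:30-10:46 → extend to 10:30-10:46.

04:00-05:37, 08:26-09:22, 10:30-10:46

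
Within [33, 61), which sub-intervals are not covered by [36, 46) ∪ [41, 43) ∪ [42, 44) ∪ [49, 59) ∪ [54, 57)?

The merged coverage is [36, 46), [49, 59).
Complement within [33, 61): [33, 36), [46, 49), [59, 61).

[33, 36) ∪ [46, 49) ∪ [59, 61)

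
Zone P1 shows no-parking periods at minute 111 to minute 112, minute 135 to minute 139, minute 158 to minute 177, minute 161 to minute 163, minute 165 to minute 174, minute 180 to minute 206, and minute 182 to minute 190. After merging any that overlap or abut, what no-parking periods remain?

minute 111 to minute 112, minute 135 to minute 139, minute 158 to minute 177, minute 180 to minute 206

minute 135 to minute 139 is disjoint → start new block.
minute 158 to minute 177 is disjoint → start new block.
minute 161 to minute 163 overlaps/touches minute 158 to minute 177 → extend to minute 158 to minute 177.
minute 165 to minute 174 overlaps/touches minute 158 to minute 177 → extend to minute 158 to minute 177.
minute 180 to minute 206 is disjoint → start new block.
minute 182 to minute 190 overlaps/touches minute 180 to minute 206 → extend to minute 180 to minute 206.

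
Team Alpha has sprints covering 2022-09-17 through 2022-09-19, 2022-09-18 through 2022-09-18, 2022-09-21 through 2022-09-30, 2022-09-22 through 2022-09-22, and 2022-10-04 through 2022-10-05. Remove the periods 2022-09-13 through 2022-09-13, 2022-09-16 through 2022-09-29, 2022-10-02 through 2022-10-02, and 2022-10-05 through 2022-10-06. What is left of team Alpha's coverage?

2022-09-30 through 2022-09-30, 2022-10-04 through 2022-10-04

First set merges to 2022-09-17 through 2022-09-19, 2022-09-21 through 2022-09-30, 2022-10-04 through 2022-10-05.
2022-09-17 through 2022-09-19 lies entirely inside B → drops out.
2022-09-21 through 2022-09-30 with B removed leaves 2022-09-30 through 2022-09-30.
2022-10-04 through 2022-10-05 with B removed leaves 2022-10-04 through 2022-10-04.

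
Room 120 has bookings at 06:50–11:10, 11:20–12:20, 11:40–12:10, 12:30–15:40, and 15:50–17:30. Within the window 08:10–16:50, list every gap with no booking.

11:10–11:20, 12:20–12:30, 15:40–15:50

Covered (merged): 06:50–11:10, 11:20–12:20, 12:30–15:40, 15:50–17:30.
Gaps within 08:10–16:50: 11:10–11:20, 12:20–12:30, 15:40–15:50.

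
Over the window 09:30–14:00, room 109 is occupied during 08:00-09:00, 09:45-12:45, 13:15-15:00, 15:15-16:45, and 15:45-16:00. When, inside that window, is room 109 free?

The merged coverage is 08:00–09:00, 09:45–12:45, 13:15–15:00, 15:15–16:45.
Gaps within 09:30–14:00: 09:30–09:45, 12:45–13:15.

09:30–09:45, 12:45–13:15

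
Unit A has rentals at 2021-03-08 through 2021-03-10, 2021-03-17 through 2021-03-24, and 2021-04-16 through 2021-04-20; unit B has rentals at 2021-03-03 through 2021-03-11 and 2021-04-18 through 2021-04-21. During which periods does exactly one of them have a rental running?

A but not B: 2021-03-17 through 2021-03-24, 2021-04-16 through 2021-04-17.
B but not A: 2021-03-03 through 2021-03-07, 2021-03-11 through 2021-03-11, 2021-04-21 through 2021-04-21.
Combining gives A △ B.

2021-03-03 through 2021-03-07, 2021-03-11 through 2021-03-11, 2021-03-17 through 2021-03-24, 2021-04-16 through 2021-04-17, 2021-04-21 through 2021-04-21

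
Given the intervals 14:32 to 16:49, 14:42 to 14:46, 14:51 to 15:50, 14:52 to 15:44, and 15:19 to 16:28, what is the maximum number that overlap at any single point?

4

Sweep endpoints in order; track running count of active intervals.
Peak of 4 reached at 15:19.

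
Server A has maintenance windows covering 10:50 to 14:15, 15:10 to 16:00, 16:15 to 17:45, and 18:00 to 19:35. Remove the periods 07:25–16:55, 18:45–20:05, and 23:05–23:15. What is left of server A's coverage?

10:50–14:15: fully covered by B → removed.
15:10–16:00: fully covered by B → removed.
16:15–17:45 minus B → 16:55–17:45.
18:00–19:35 minus B → 18:00–18:45.

16:55–17:45, 18:00–18:45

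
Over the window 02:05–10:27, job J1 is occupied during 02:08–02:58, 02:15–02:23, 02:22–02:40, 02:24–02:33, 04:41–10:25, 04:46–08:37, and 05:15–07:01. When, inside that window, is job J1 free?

Covered (merged): 02:08-02:58, 04:41-10:25.
Gaps within 02:05-10:27: 02:05-02:08, 02:58-04:41, 10:25-10:27.

02:05-02:08, 02:58-04:41, 10:25-10:27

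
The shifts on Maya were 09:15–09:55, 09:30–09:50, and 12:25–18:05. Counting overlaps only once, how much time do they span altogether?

Merged: 09:15–09:55, 12:25–18:05.
Lengths: 40 min + 5 h 40 min = 6 h 20 min.

6 h 20 min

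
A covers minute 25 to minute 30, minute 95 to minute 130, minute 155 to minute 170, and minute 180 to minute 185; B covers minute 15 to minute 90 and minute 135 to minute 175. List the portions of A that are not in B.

minute 25 to minute 30: entirely removed.
minute 95 to minute 130: nothing removed.
minute 155 to minute 170: entirely removed.
minute 180 to minute 185: nothing removed.

minute 95 to minute 130, minute 180 to minute 185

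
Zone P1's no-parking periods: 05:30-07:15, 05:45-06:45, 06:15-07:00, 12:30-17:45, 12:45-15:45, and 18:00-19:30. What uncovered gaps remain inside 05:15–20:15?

05:15-05:30, 07:15-12:30, 17:45-18:00, 19:30-20:15

The merged coverage is 05:30-07:15, 12:30-17:45, 18:00-19:30.
Gaps within 05:15-20:15: 05:15-05:30, 07:15-12:30, 17:45-18:00, 19:30-20:15.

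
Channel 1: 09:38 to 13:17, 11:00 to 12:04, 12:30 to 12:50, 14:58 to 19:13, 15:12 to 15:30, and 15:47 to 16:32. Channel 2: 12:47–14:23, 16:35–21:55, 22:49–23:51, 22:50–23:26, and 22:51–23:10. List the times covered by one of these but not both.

09:38-12:47, 13:17-14:23, 14:58-16:35, 19:13-21:55, 22:49-23:51

A, merged: 09:38-13:17, 14:58-19:13.
B, merged: 12:47-14:23, 16:35-21:55, 22:49-23:51.
A \ B = 09:38-12:47, 14:58-16:35.
B \ A = 13:17-14:23, 19:13-21:55, 22:49-23:51.
Union of the two gives the symmetric difference.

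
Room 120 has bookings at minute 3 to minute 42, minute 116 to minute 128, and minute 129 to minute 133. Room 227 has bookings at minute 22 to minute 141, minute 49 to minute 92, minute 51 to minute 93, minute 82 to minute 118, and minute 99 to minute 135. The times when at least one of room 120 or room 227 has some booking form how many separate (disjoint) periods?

1

Merge the second list: minute 22 to minute 141.
A ∪ B = minute 3 to minute 141.
That is 1 disjoint piece.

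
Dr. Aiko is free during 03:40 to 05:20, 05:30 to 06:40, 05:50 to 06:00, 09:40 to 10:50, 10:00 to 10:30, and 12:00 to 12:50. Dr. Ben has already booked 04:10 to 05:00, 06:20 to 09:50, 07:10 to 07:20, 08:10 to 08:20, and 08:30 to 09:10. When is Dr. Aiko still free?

03:40–04:10, 05:00–05:20, 05:30–06:20, 09:50–10:50, 12:00–12:50

Merge the first list: 03:40–05:20, 05:30–06:40, 09:40–10:50, 12:00–12:50.
Merge the second list: 04:10–05:00, 06:20–09:50.
03:40–05:20 minus B → 03:40–04:10, 05:00–05:20.
05:30–06:40 minus B → 05:30–06:20.
09:40–10:50 minus B → 09:50–10:50.
12:00–12:50: no B overlap → unchanged.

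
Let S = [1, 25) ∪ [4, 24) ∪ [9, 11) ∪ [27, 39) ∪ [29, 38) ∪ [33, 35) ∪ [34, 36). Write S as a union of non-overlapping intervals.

[4, 24) overlaps/touches [1, 25) → extend to [1, 25).
[9, 11) overlaps/touches [1, 25) → extend to [1, 25).
[27, 39) is disjoint → start new block.
[29, 38) overlaps/touches [27, 39) → extend to [27, 39).
[33, 35) overlaps/touches [27, 39) → extend to [27, 39).
[34, 36) overlaps/touches [27, 39) → extend to [27, 39).

[1, 25) ∪ [27, 39)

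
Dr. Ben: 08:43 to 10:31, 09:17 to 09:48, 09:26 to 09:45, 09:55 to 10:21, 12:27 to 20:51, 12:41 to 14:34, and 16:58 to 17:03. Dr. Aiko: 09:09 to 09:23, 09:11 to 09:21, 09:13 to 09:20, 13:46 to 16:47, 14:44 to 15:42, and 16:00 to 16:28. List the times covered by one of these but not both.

A, merged: 08:43-10:31, 12:27-20:51.
B, merged: 09:09-09:23, 13:46-16:47.
A but not B: 08:43-09:09, 09:23-10:31, 12:27-13:46, 16:47-20:51.
B but not A: none.
Combining gives A △ B.

08:43-09:09, 09:23-10:31, 12:27-13:46, 16:47-20:51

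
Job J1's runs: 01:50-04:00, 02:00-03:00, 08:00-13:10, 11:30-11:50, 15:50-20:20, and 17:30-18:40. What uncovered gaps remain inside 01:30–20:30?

01:30–01:50, 04:00–08:00, 13:10–15:50, 20:20–20:30

After merging, the occupied span is 01:50–04:00, 08:00–13:10, 15:50–20:20.
Complement within 01:30–20:30: 01:30–01:50, 04:00–08:00, 13:10–15:50, 20:20–20:30.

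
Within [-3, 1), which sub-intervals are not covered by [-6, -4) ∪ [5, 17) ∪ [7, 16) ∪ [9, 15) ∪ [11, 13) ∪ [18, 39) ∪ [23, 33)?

[-3, 1)

The merged coverage is [-6, -4), [5, 17), [18, 39).
Gaps within [-3, 1): [-3, 1).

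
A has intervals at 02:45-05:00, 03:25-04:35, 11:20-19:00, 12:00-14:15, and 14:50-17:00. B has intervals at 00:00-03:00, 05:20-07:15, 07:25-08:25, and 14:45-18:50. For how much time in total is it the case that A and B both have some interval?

4 h 20 min

A, merged: 02:45-05:00, 11:20-19:00.
A ∩ B = 02:45-03:00, 14:45-18:50.
Total: 15 min + 4 h 5 min = 4 h 20 min.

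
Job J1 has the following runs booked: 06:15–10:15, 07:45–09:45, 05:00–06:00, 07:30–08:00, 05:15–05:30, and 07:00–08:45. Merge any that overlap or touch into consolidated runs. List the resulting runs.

05:00–06:00, 06:15–10:15

Sort by start: 05:00–06:00, 05:15–05:30, 06:15–10:15, 07:00–08:45, 07:30–08:00, 07:45–09:45.
05:15–05:30 overlaps/touches 05:00–06:00 → extend to 05:00–06:00.
06:15–10:15 is disjoint → start new block.
07:00–08:45 overlaps/touches 06:15–10:15 → extend to 06:15–10:15.
07:30–08:00 overlaps/touches 06:15–10:15 → extend to 06:15–10:15.
07:45–09:45 overlaps/touches 06:15–10:15 → extend to 06:15–10:15.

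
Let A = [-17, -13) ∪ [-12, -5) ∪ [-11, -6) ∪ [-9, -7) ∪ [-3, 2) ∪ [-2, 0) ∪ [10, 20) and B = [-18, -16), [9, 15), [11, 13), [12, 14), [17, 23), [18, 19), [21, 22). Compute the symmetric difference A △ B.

Merge the first list: [-17, -13), [-12, -5), [-3, 2), [10, 20).
Merge the second list: [-18, -16), [9, 15), [17, 23).
Only in the first: [-16, -13), [-12, -5), [-3, 2), [15, 17).
Only in the second: [-18, -17), [9, 10), [20, 23).
Together these are the periods covered by exactly one.

[-18, -17) ∪ [-16, -13) ∪ [-12, -5) ∪ [-3, 2) ∪ [9, 10) ∪ [15, 17) ∪ [20, 23)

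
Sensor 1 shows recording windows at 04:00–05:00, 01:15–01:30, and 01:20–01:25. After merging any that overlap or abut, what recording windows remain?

01:15–01:30, 04:00–05:00

Sort by start: 01:15–01:30, 01:20–01:25, 04:00–05:00.
01:20–01:25 overlaps/touches 01:15–01:30 → extend to 01:15–01:30.
04:00–05:00 is disjoint → start new block.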